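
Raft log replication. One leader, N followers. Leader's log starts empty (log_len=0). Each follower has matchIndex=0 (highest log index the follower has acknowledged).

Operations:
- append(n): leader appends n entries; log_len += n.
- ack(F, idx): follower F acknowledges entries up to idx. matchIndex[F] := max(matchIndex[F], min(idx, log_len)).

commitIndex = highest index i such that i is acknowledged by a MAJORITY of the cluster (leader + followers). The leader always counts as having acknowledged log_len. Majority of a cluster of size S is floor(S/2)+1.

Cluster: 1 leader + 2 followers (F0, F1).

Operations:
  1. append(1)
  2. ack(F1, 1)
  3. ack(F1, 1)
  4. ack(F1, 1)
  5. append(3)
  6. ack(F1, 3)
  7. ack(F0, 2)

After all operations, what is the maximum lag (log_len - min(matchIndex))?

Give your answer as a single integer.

Answer: 2

Derivation:
Op 1: append 1 -> log_len=1
Op 2: F1 acks idx 1 -> match: F0=0 F1=1; commitIndex=1
Op 3: F1 acks idx 1 -> match: F0=0 F1=1; commitIndex=1
Op 4: F1 acks idx 1 -> match: F0=0 F1=1; commitIndex=1
Op 5: append 3 -> log_len=4
Op 6: F1 acks idx 3 -> match: F0=0 F1=3; commitIndex=3
Op 7: F0 acks idx 2 -> match: F0=2 F1=3; commitIndex=3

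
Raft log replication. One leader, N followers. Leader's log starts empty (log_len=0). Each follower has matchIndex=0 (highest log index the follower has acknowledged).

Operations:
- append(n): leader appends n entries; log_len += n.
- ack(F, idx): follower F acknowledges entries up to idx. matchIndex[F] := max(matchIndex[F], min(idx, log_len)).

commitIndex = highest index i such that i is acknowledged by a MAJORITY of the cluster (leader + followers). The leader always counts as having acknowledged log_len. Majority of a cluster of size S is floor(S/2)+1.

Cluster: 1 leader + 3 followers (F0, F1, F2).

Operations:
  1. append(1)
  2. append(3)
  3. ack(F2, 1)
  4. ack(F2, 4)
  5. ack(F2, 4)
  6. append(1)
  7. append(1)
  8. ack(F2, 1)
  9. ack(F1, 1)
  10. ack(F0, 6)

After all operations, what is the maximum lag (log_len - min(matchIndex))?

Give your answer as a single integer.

Answer: 5

Derivation:
Op 1: append 1 -> log_len=1
Op 2: append 3 -> log_len=4
Op 3: F2 acks idx 1 -> match: F0=0 F1=0 F2=1; commitIndex=0
Op 4: F2 acks idx 4 -> match: F0=0 F1=0 F2=4; commitIndex=0
Op 5: F2 acks idx 4 -> match: F0=0 F1=0 F2=4; commitIndex=0
Op 6: append 1 -> log_len=5
Op 7: append 1 -> log_len=6
Op 8: F2 acks idx 1 -> match: F0=0 F1=0 F2=4; commitIndex=0
Op 9: F1 acks idx 1 -> match: F0=0 F1=1 F2=4; commitIndex=1
Op 10: F0 acks idx 6 -> match: F0=6 F1=1 F2=4; commitIndex=4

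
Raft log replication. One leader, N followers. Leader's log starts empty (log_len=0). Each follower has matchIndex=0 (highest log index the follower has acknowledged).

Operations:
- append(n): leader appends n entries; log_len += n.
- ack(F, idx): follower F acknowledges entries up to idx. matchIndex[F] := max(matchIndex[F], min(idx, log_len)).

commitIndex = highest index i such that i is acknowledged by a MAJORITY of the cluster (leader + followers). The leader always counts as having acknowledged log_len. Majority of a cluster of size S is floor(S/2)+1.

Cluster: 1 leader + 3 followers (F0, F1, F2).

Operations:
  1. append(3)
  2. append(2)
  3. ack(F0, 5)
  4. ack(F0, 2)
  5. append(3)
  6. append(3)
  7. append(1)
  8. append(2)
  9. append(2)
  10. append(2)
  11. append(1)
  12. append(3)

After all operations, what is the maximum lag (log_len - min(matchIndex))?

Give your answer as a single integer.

Answer: 22

Derivation:
Op 1: append 3 -> log_len=3
Op 2: append 2 -> log_len=5
Op 3: F0 acks idx 5 -> match: F0=5 F1=0 F2=0; commitIndex=0
Op 4: F0 acks idx 2 -> match: F0=5 F1=0 F2=0; commitIndex=0
Op 5: append 3 -> log_len=8
Op 6: append 3 -> log_len=11
Op 7: append 1 -> log_len=12
Op 8: append 2 -> log_len=14
Op 9: append 2 -> log_len=16
Op 10: append 2 -> log_len=18
Op 11: append 1 -> log_len=19
Op 12: append 3 -> log_len=22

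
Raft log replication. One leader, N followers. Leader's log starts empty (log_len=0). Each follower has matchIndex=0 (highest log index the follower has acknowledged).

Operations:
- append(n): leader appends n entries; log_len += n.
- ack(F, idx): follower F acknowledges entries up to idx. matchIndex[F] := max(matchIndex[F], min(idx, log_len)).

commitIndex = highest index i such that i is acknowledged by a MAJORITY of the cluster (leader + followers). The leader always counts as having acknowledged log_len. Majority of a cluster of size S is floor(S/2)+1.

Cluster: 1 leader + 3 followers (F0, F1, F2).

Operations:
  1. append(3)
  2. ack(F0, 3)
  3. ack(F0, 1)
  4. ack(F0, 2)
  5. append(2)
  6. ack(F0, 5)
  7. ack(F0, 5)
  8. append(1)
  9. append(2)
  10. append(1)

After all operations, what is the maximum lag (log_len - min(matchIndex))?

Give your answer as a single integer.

Answer: 9

Derivation:
Op 1: append 3 -> log_len=3
Op 2: F0 acks idx 3 -> match: F0=3 F1=0 F2=0; commitIndex=0
Op 3: F0 acks idx 1 -> match: F0=3 F1=0 F2=0; commitIndex=0
Op 4: F0 acks idx 2 -> match: F0=3 F1=0 F2=0; commitIndex=0
Op 5: append 2 -> log_len=5
Op 6: F0 acks idx 5 -> match: F0=5 F1=0 F2=0; commitIndex=0
Op 7: F0 acks idx 5 -> match: F0=5 F1=0 F2=0; commitIndex=0
Op 8: append 1 -> log_len=6
Op 9: append 2 -> log_len=8
Op 10: append 1 -> log_len=9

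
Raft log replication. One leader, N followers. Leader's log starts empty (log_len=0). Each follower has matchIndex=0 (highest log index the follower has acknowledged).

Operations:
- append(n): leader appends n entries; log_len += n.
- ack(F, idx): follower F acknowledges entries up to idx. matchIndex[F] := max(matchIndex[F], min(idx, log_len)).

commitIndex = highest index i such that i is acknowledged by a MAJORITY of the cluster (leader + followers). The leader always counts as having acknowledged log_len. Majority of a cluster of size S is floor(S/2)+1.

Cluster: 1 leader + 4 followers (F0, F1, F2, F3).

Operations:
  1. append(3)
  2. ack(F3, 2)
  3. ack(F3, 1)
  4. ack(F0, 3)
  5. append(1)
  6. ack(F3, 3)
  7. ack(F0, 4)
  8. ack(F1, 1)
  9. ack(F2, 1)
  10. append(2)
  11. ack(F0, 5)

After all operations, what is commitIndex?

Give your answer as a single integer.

Answer: 3

Derivation:
Op 1: append 3 -> log_len=3
Op 2: F3 acks idx 2 -> match: F0=0 F1=0 F2=0 F3=2; commitIndex=0
Op 3: F3 acks idx 1 -> match: F0=0 F1=0 F2=0 F3=2; commitIndex=0
Op 4: F0 acks idx 3 -> match: F0=3 F1=0 F2=0 F3=2; commitIndex=2
Op 5: append 1 -> log_len=4
Op 6: F3 acks idx 3 -> match: F0=3 F1=0 F2=0 F3=3; commitIndex=3
Op 7: F0 acks idx 4 -> match: F0=4 F1=0 F2=0 F3=3; commitIndex=3
Op 8: F1 acks idx 1 -> match: F0=4 F1=1 F2=0 F3=3; commitIndex=3
Op 9: F2 acks idx 1 -> match: F0=4 F1=1 F2=1 F3=3; commitIndex=3
Op 10: append 2 -> log_len=6
Op 11: F0 acks idx 5 -> match: F0=5 F1=1 F2=1 F3=3; commitIndex=3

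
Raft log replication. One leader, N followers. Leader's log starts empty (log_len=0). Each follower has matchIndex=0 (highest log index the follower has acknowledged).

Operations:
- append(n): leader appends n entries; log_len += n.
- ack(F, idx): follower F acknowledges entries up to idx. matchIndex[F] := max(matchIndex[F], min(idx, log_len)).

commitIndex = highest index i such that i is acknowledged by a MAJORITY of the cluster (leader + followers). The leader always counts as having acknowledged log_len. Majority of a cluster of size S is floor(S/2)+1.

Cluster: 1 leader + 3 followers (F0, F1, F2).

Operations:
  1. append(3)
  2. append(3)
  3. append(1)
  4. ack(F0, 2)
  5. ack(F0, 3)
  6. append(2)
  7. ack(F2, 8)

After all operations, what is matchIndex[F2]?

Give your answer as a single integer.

Answer: 8

Derivation:
Op 1: append 3 -> log_len=3
Op 2: append 3 -> log_len=6
Op 3: append 1 -> log_len=7
Op 4: F0 acks idx 2 -> match: F0=2 F1=0 F2=0; commitIndex=0
Op 5: F0 acks idx 3 -> match: F0=3 F1=0 F2=0; commitIndex=0
Op 6: append 2 -> log_len=9
Op 7: F2 acks idx 8 -> match: F0=3 F1=0 F2=8; commitIndex=3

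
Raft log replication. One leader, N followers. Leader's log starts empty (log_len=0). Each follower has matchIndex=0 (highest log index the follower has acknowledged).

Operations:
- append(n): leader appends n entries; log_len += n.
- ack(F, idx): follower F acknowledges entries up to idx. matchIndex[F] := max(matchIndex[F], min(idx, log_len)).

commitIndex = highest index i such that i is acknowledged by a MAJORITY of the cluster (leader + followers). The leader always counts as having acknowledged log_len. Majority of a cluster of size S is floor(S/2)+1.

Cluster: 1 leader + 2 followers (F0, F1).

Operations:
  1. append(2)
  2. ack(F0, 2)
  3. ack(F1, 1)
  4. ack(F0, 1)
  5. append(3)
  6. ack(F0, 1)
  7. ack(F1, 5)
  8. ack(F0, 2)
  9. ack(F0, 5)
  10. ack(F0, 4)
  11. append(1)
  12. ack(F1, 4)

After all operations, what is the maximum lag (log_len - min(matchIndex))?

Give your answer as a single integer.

Answer: 1

Derivation:
Op 1: append 2 -> log_len=2
Op 2: F0 acks idx 2 -> match: F0=2 F1=0; commitIndex=2
Op 3: F1 acks idx 1 -> match: F0=2 F1=1; commitIndex=2
Op 4: F0 acks idx 1 -> match: F0=2 F1=1; commitIndex=2
Op 5: append 3 -> log_len=5
Op 6: F0 acks idx 1 -> match: F0=2 F1=1; commitIndex=2
Op 7: F1 acks idx 5 -> match: F0=2 F1=5; commitIndex=5
Op 8: F0 acks idx 2 -> match: F0=2 F1=5; commitIndex=5
Op 9: F0 acks idx 5 -> match: F0=5 F1=5; commitIndex=5
Op 10: F0 acks idx 4 -> match: F0=5 F1=5; commitIndex=5
Op 11: append 1 -> log_len=6
Op 12: F1 acks idx 4 -> match: F0=5 F1=5; commitIndex=5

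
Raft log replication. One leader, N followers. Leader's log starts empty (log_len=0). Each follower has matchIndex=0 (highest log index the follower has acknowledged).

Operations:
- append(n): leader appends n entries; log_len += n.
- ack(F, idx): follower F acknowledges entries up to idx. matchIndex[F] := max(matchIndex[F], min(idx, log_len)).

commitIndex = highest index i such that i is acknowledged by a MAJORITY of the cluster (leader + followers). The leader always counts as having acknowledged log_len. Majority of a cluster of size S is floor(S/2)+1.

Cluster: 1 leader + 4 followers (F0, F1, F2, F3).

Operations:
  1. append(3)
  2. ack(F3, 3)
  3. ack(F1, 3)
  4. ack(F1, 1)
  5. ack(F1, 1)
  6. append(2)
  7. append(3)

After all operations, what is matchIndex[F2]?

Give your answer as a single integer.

Op 1: append 3 -> log_len=3
Op 2: F3 acks idx 3 -> match: F0=0 F1=0 F2=0 F3=3; commitIndex=0
Op 3: F1 acks idx 3 -> match: F0=0 F1=3 F2=0 F3=3; commitIndex=3
Op 4: F1 acks idx 1 -> match: F0=0 F1=3 F2=0 F3=3; commitIndex=3
Op 5: F1 acks idx 1 -> match: F0=0 F1=3 F2=0 F3=3; commitIndex=3
Op 6: append 2 -> log_len=5
Op 7: append 3 -> log_len=8

Answer: 0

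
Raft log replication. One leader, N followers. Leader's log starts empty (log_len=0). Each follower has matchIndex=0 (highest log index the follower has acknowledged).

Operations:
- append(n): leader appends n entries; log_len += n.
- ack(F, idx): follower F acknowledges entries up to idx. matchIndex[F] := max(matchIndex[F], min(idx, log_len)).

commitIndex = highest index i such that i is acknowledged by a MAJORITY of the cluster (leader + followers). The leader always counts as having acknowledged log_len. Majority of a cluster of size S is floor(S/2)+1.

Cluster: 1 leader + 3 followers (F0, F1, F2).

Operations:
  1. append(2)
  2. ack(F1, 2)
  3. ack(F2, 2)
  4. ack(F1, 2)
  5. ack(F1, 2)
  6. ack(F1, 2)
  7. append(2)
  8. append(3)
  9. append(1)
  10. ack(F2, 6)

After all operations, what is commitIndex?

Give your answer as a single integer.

Answer: 2

Derivation:
Op 1: append 2 -> log_len=2
Op 2: F1 acks idx 2 -> match: F0=0 F1=2 F2=0; commitIndex=0
Op 3: F2 acks idx 2 -> match: F0=0 F1=2 F2=2; commitIndex=2
Op 4: F1 acks idx 2 -> match: F0=0 F1=2 F2=2; commitIndex=2
Op 5: F1 acks idx 2 -> match: F0=0 F1=2 F2=2; commitIndex=2
Op 6: F1 acks idx 2 -> match: F0=0 F1=2 F2=2; commitIndex=2
Op 7: append 2 -> log_len=4
Op 8: append 3 -> log_len=7
Op 9: append 1 -> log_len=8
Op 10: F2 acks idx 6 -> match: F0=0 F1=2 F2=6; commitIndex=2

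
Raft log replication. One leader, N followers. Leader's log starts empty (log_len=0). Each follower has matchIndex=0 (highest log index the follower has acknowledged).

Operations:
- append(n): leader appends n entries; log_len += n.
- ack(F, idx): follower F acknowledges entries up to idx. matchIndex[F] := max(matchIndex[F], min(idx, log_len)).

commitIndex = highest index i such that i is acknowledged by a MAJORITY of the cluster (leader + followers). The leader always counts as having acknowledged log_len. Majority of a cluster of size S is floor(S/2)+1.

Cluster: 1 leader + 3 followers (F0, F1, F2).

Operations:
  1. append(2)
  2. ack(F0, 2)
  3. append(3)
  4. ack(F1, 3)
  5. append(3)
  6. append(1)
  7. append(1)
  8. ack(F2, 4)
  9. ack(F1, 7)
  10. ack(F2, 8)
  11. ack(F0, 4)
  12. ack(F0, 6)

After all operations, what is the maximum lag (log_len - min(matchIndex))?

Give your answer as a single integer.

Op 1: append 2 -> log_len=2
Op 2: F0 acks idx 2 -> match: F0=2 F1=0 F2=0; commitIndex=0
Op 3: append 3 -> log_len=5
Op 4: F1 acks idx 3 -> match: F0=2 F1=3 F2=0; commitIndex=2
Op 5: append 3 -> log_len=8
Op 6: append 1 -> log_len=9
Op 7: append 1 -> log_len=10
Op 8: F2 acks idx 4 -> match: F0=2 F1=3 F2=4; commitIndex=3
Op 9: F1 acks idx 7 -> match: F0=2 F1=7 F2=4; commitIndex=4
Op 10: F2 acks idx 8 -> match: F0=2 F1=7 F2=8; commitIndex=7
Op 11: F0 acks idx 4 -> match: F0=4 F1=7 F2=8; commitIndex=7
Op 12: F0 acks idx 6 -> match: F0=6 F1=7 F2=8; commitIndex=7

Answer: 4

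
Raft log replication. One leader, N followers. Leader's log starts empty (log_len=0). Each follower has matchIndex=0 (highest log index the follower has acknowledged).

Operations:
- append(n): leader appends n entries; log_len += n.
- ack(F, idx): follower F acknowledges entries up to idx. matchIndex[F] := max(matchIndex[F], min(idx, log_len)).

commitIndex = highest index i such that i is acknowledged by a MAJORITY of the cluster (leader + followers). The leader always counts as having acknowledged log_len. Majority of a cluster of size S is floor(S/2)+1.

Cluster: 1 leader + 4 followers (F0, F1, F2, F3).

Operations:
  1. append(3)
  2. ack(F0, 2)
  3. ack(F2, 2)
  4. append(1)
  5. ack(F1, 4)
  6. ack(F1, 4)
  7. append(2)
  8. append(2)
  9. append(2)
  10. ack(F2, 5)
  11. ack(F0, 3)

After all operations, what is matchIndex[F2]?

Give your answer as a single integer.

Op 1: append 3 -> log_len=3
Op 2: F0 acks idx 2 -> match: F0=2 F1=0 F2=0 F3=0; commitIndex=0
Op 3: F2 acks idx 2 -> match: F0=2 F1=0 F2=2 F3=0; commitIndex=2
Op 4: append 1 -> log_len=4
Op 5: F1 acks idx 4 -> match: F0=2 F1=4 F2=2 F3=0; commitIndex=2
Op 6: F1 acks idx 4 -> match: F0=2 F1=4 F2=2 F3=0; commitIndex=2
Op 7: append 2 -> log_len=6
Op 8: append 2 -> log_len=8
Op 9: append 2 -> log_len=10
Op 10: F2 acks idx 5 -> match: F0=2 F1=4 F2=5 F3=0; commitIndex=4
Op 11: F0 acks idx 3 -> match: F0=3 F1=4 F2=5 F3=0; commitIndex=4

Answer: 5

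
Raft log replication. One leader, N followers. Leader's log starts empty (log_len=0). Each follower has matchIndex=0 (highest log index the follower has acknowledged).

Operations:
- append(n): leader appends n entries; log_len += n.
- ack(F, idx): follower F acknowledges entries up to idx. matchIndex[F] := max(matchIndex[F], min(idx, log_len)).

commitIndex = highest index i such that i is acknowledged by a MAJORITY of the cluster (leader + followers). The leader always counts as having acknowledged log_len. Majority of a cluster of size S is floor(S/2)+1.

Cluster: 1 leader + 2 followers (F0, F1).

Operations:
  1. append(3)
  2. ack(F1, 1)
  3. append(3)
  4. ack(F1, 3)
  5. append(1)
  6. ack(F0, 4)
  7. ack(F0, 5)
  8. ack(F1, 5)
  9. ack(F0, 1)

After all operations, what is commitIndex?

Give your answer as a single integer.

Op 1: append 3 -> log_len=3
Op 2: F1 acks idx 1 -> match: F0=0 F1=1; commitIndex=1
Op 3: append 3 -> log_len=6
Op 4: F1 acks idx 3 -> match: F0=0 F1=3; commitIndex=3
Op 5: append 1 -> log_len=7
Op 6: F0 acks idx 4 -> match: F0=4 F1=3; commitIndex=4
Op 7: F0 acks idx 5 -> match: F0=5 F1=3; commitIndex=5
Op 8: F1 acks idx 5 -> match: F0=5 F1=5; commitIndex=5
Op 9: F0 acks idx 1 -> match: F0=5 F1=5; commitIndex=5

Answer: 5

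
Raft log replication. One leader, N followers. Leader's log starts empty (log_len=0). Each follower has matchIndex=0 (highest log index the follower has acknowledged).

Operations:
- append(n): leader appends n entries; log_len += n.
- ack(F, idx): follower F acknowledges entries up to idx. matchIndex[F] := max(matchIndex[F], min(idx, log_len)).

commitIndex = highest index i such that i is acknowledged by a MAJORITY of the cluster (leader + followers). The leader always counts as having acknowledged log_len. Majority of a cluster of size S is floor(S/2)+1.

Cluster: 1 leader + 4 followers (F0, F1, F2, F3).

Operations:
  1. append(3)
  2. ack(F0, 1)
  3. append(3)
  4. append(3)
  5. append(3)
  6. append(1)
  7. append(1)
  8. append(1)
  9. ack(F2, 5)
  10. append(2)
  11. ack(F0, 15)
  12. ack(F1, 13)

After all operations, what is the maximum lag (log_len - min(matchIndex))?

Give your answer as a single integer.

Answer: 17

Derivation:
Op 1: append 3 -> log_len=3
Op 2: F0 acks idx 1 -> match: F0=1 F1=0 F2=0 F3=0; commitIndex=0
Op 3: append 3 -> log_len=6
Op 4: append 3 -> log_len=9
Op 5: append 3 -> log_len=12
Op 6: append 1 -> log_len=13
Op 7: append 1 -> log_len=14
Op 8: append 1 -> log_len=15
Op 9: F2 acks idx 5 -> match: F0=1 F1=0 F2=5 F3=0; commitIndex=1
Op 10: append 2 -> log_len=17
Op 11: F0 acks idx 15 -> match: F0=15 F1=0 F2=5 F3=0; commitIndex=5
Op 12: F1 acks idx 13 -> match: F0=15 F1=13 F2=5 F3=0; commitIndex=13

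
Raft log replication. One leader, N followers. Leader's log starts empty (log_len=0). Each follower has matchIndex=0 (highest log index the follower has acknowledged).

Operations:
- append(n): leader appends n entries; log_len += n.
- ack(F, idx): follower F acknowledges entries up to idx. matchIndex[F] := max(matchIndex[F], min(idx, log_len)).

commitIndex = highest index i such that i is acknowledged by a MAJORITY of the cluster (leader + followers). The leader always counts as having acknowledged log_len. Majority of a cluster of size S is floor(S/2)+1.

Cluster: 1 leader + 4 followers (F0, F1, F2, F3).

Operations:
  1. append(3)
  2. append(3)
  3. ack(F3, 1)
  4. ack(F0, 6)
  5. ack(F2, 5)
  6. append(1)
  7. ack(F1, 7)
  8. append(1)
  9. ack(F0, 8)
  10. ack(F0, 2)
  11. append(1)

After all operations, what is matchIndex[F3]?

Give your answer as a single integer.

Answer: 1

Derivation:
Op 1: append 3 -> log_len=3
Op 2: append 3 -> log_len=6
Op 3: F3 acks idx 1 -> match: F0=0 F1=0 F2=0 F3=1; commitIndex=0
Op 4: F0 acks idx 6 -> match: F0=6 F1=0 F2=0 F3=1; commitIndex=1
Op 5: F2 acks idx 5 -> match: F0=6 F1=0 F2=5 F3=1; commitIndex=5
Op 6: append 1 -> log_len=7
Op 7: F1 acks idx 7 -> match: F0=6 F1=7 F2=5 F3=1; commitIndex=6
Op 8: append 1 -> log_len=8
Op 9: F0 acks idx 8 -> match: F0=8 F1=7 F2=5 F3=1; commitIndex=7
Op 10: F0 acks idx 2 -> match: F0=8 F1=7 F2=5 F3=1; commitIndex=7
Op 11: append 1 -> log_len=9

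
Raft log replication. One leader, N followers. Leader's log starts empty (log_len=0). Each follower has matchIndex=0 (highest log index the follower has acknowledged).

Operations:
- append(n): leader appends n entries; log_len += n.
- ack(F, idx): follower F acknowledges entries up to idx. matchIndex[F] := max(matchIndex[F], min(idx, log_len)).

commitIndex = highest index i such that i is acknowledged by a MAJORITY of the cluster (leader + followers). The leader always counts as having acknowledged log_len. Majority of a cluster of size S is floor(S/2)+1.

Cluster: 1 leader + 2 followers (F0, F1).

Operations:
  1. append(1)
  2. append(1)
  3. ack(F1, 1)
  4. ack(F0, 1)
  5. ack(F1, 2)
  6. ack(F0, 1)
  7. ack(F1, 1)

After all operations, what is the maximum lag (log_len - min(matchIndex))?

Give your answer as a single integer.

Answer: 1

Derivation:
Op 1: append 1 -> log_len=1
Op 2: append 1 -> log_len=2
Op 3: F1 acks idx 1 -> match: F0=0 F1=1; commitIndex=1
Op 4: F0 acks idx 1 -> match: F0=1 F1=1; commitIndex=1
Op 5: F1 acks idx 2 -> match: F0=1 F1=2; commitIndex=2
Op 6: F0 acks idx 1 -> match: F0=1 F1=2; commitIndex=2
Op 7: F1 acks idx 1 -> match: F0=1 F1=2; commitIndex=2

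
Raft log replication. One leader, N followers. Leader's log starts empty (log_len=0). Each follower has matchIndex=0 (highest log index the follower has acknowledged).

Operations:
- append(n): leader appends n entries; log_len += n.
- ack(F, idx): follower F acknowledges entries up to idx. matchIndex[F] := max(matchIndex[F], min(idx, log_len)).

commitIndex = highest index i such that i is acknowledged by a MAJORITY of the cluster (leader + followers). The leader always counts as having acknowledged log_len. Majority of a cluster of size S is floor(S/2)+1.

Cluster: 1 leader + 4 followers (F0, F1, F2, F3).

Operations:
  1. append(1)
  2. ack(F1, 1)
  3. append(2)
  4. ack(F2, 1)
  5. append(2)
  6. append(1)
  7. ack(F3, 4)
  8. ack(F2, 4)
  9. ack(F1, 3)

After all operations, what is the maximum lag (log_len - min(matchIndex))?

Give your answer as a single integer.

Answer: 6

Derivation:
Op 1: append 1 -> log_len=1
Op 2: F1 acks idx 1 -> match: F0=0 F1=1 F2=0 F3=0; commitIndex=0
Op 3: append 2 -> log_len=3
Op 4: F2 acks idx 1 -> match: F0=0 F1=1 F2=1 F3=0; commitIndex=1
Op 5: append 2 -> log_len=5
Op 6: append 1 -> log_len=6
Op 7: F3 acks idx 4 -> match: F0=0 F1=1 F2=1 F3=4; commitIndex=1
Op 8: F2 acks idx 4 -> match: F0=0 F1=1 F2=4 F3=4; commitIndex=4
Op 9: F1 acks idx 3 -> match: F0=0 F1=3 F2=4 F3=4; commitIndex=4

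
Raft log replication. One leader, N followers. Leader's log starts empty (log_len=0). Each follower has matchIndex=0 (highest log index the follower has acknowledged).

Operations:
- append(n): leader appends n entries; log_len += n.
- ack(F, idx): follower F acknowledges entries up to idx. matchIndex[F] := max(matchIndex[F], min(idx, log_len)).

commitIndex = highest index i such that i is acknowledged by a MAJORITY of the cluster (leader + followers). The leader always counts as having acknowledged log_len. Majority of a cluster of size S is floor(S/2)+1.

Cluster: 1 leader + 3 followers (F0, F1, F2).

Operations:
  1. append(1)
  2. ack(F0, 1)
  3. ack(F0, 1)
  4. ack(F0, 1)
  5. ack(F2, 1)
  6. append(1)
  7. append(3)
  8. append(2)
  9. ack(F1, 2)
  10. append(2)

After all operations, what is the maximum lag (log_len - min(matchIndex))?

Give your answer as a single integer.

Answer: 8

Derivation:
Op 1: append 1 -> log_len=1
Op 2: F0 acks idx 1 -> match: F0=1 F1=0 F2=0; commitIndex=0
Op 3: F0 acks idx 1 -> match: F0=1 F1=0 F2=0; commitIndex=0
Op 4: F0 acks idx 1 -> match: F0=1 F1=0 F2=0; commitIndex=0
Op 5: F2 acks idx 1 -> match: F0=1 F1=0 F2=1; commitIndex=1
Op 6: append 1 -> log_len=2
Op 7: append 3 -> log_len=5
Op 8: append 2 -> log_len=7
Op 9: F1 acks idx 2 -> match: F0=1 F1=2 F2=1; commitIndex=1
Op 10: append 2 -> log_len=9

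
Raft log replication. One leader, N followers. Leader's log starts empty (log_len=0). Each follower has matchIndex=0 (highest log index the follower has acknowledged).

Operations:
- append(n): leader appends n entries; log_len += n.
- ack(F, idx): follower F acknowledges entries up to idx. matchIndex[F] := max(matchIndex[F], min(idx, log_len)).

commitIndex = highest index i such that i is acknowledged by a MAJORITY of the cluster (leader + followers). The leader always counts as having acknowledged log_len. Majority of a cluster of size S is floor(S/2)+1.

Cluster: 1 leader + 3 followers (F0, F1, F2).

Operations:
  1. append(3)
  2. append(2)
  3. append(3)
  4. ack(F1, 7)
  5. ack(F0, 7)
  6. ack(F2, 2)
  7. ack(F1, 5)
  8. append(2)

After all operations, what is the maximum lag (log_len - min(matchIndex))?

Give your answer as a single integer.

Answer: 8

Derivation:
Op 1: append 3 -> log_len=3
Op 2: append 2 -> log_len=5
Op 3: append 3 -> log_len=8
Op 4: F1 acks idx 7 -> match: F0=0 F1=7 F2=0; commitIndex=0
Op 5: F0 acks idx 7 -> match: F0=7 F1=7 F2=0; commitIndex=7
Op 6: F2 acks idx 2 -> match: F0=7 F1=7 F2=2; commitIndex=7
Op 7: F1 acks idx 5 -> match: F0=7 F1=7 F2=2; commitIndex=7
Op 8: append 2 -> log_len=10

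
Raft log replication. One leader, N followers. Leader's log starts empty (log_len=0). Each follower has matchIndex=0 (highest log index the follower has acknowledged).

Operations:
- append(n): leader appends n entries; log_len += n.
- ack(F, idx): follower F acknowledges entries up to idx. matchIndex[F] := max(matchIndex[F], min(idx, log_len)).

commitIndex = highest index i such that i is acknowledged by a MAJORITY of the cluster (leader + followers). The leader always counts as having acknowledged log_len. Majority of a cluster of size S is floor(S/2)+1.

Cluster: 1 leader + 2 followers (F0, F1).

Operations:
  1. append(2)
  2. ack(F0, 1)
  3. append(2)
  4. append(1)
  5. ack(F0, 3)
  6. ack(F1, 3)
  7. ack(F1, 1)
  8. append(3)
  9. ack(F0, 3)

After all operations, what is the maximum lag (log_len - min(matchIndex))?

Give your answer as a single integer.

Op 1: append 2 -> log_len=2
Op 2: F0 acks idx 1 -> match: F0=1 F1=0; commitIndex=1
Op 3: append 2 -> log_len=4
Op 4: append 1 -> log_len=5
Op 5: F0 acks idx 3 -> match: F0=3 F1=0; commitIndex=3
Op 6: F1 acks idx 3 -> match: F0=3 F1=3; commitIndex=3
Op 7: F1 acks idx 1 -> match: F0=3 F1=3; commitIndex=3
Op 8: append 3 -> log_len=8
Op 9: F0 acks idx 3 -> match: F0=3 F1=3; commitIndex=3

Answer: 5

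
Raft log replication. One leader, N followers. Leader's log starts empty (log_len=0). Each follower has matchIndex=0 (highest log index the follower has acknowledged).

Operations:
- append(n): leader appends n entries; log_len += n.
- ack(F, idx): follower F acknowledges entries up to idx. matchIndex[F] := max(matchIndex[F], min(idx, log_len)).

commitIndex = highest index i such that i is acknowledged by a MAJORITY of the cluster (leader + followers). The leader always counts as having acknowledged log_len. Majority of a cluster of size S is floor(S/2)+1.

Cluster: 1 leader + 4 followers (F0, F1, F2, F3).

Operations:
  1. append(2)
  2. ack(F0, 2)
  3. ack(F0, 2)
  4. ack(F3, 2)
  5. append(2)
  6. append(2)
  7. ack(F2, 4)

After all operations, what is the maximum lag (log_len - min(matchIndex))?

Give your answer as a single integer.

Answer: 6

Derivation:
Op 1: append 2 -> log_len=2
Op 2: F0 acks idx 2 -> match: F0=2 F1=0 F2=0 F3=0; commitIndex=0
Op 3: F0 acks idx 2 -> match: F0=2 F1=0 F2=0 F3=0; commitIndex=0
Op 4: F3 acks idx 2 -> match: F0=2 F1=0 F2=0 F3=2; commitIndex=2
Op 5: append 2 -> log_len=4
Op 6: append 2 -> log_len=6
Op 7: F2 acks idx 4 -> match: F0=2 F1=0 F2=4 F3=2; commitIndex=2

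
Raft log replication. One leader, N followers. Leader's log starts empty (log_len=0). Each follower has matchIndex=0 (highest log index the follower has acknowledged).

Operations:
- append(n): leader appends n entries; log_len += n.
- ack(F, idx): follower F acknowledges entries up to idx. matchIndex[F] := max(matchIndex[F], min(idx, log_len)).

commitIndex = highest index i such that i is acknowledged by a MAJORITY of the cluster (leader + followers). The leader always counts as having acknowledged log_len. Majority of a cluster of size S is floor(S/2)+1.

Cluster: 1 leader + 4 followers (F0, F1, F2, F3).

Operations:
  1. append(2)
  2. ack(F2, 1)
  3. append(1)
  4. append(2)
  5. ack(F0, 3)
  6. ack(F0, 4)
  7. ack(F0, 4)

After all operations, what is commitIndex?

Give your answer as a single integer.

Answer: 1

Derivation:
Op 1: append 2 -> log_len=2
Op 2: F2 acks idx 1 -> match: F0=0 F1=0 F2=1 F3=0; commitIndex=0
Op 3: append 1 -> log_len=3
Op 4: append 2 -> log_len=5
Op 5: F0 acks idx 3 -> match: F0=3 F1=0 F2=1 F3=0; commitIndex=1
Op 6: F0 acks idx 4 -> match: F0=4 F1=0 F2=1 F3=0; commitIndex=1
Op 7: F0 acks idx 4 -> match: F0=4 F1=0 F2=1 F3=0; commitIndex=1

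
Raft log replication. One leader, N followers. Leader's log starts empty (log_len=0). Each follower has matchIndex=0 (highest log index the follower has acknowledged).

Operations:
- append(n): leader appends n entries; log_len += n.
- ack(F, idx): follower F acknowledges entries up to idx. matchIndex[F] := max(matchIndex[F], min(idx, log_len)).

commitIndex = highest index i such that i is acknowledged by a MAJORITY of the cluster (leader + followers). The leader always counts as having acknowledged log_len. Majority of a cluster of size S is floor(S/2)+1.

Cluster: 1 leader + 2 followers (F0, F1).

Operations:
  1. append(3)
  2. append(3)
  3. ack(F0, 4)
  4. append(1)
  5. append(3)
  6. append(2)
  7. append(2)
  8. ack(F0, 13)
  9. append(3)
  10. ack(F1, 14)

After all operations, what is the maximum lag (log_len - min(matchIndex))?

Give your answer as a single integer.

Answer: 4

Derivation:
Op 1: append 3 -> log_len=3
Op 2: append 3 -> log_len=6
Op 3: F0 acks idx 4 -> match: F0=4 F1=0; commitIndex=4
Op 4: append 1 -> log_len=7
Op 5: append 3 -> log_len=10
Op 6: append 2 -> log_len=12
Op 7: append 2 -> log_len=14
Op 8: F0 acks idx 13 -> match: F0=13 F1=0; commitIndex=13
Op 9: append 3 -> log_len=17
Op 10: F1 acks idx 14 -> match: F0=13 F1=14; commitIndex=14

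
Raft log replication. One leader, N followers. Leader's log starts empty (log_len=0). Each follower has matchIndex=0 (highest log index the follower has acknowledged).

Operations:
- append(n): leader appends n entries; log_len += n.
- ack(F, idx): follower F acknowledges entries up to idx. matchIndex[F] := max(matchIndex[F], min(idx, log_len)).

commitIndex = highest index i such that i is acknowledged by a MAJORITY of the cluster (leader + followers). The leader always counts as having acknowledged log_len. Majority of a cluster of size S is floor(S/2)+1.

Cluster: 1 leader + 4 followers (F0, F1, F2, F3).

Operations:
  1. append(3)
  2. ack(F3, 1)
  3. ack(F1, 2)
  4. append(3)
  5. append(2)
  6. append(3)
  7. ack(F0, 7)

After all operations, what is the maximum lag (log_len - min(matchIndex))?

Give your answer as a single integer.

Answer: 11

Derivation:
Op 1: append 3 -> log_len=3
Op 2: F3 acks idx 1 -> match: F0=0 F1=0 F2=0 F3=1; commitIndex=0
Op 3: F1 acks idx 2 -> match: F0=0 F1=2 F2=0 F3=1; commitIndex=1
Op 4: append 3 -> log_len=6
Op 5: append 2 -> log_len=8
Op 6: append 3 -> log_len=11
Op 7: F0 acks idx 7 -> match: F0=7 F1=2 F2=0 F3=1; commitIndex=2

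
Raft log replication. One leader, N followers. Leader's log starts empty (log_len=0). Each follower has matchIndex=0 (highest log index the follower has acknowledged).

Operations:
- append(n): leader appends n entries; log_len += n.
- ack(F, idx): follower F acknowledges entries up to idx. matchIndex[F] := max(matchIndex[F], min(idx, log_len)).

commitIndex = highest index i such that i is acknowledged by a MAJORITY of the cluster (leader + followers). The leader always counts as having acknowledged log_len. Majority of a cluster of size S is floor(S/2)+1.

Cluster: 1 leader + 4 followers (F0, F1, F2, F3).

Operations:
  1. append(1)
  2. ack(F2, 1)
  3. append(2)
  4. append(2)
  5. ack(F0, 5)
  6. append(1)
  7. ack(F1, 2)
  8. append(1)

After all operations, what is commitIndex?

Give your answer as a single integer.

Op 1: append 1 -> log_len=1
Op 2: F2 acks idx 1 -> match: F0=0 F1=0 F2=1 F3=0; commitIndex=0
Op 3: append 2 -> log_len=3
Op 4: append 2 -> log_len=5
Op 5: F0 acks idx 5 -> match: F0=5 F1=0 F2=1 F3=0; commitIndex=1
Op 6: append 1 -> log_len=6
Op 7: F1 acks idx 2 -> match: F0=5 F1=2 F2=1 F3=0; commitIndex=2
Op 8: append 1 -> log_len=7

Answer: 2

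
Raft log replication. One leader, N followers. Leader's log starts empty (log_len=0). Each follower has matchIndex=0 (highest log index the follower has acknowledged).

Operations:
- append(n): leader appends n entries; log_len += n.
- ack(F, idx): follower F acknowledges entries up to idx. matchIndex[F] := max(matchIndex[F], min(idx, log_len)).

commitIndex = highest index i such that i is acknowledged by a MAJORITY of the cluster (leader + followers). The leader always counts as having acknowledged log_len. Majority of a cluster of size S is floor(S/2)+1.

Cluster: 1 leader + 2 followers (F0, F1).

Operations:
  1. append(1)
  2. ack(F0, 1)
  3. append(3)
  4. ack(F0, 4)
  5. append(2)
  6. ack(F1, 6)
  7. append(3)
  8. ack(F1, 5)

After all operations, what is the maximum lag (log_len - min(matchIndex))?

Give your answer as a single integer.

Answer: 5

Derivation:
Op 1: append 1 -> log_len=1
Op 2: F0 acks idx 1 -> match: F0=1 F1=0; commitIndex=1
Op 3: append 3 -> log_len=4
Op 4: F0 acks idx 4 -> match: F0=4 F1=0; commitIndex=4
Op 5: append 2 -> log_len=6
Op 6: F1 acks idx 6 -> match: F0=4 F1=6; commitIndex=6
Op 7: append 3 -> log_len=9
Op 8: F1 acks idx 5 -> match: F0=4 F1=6; commitIndex=6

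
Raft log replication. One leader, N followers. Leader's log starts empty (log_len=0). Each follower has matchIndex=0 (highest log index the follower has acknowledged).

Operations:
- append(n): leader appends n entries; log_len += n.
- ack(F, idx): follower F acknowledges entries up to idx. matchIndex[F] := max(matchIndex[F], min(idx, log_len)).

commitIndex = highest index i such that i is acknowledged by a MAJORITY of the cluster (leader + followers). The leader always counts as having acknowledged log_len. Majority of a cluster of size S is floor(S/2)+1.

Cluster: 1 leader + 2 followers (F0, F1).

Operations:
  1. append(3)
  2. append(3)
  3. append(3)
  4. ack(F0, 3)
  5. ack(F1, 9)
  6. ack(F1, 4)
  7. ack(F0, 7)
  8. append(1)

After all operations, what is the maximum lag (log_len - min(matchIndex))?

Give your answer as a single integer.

Op 1: append 3 -> log_len=3
Op 2: append 3 -> log_len=6
Op 3: append 3 -> log_len=9
Op 4: F0 acks idx 3 -> match: F0=3 F1=0; commitIndex=3
Op 5: F1 acks idx 9 -> match: F0=3 F1=9; commitIndex=9
Op 6: F1 acks idx 4 -> match: F0=3 F1=9; commitIndex=9
Op 7: F0 acks idx 7 -> match: F0=7 F1=9; commitIndex=9
Op 8: append 1 -> log_len=10

Answer: 3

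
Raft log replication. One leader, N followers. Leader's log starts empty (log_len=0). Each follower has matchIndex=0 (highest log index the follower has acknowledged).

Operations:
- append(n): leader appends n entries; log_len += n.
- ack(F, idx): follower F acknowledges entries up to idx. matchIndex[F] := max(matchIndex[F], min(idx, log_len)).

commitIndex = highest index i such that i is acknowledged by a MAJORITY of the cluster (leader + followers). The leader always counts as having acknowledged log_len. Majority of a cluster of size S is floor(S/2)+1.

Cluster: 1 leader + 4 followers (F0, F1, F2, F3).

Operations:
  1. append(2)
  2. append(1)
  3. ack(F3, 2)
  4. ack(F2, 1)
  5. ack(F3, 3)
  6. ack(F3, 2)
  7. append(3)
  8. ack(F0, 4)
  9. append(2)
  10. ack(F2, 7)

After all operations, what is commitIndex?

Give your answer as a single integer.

Answer: 4

Derivation:
Op 1: append 2 -> log_len=2
Op 2: append 1 -> log_len=3
Op 3: F3 acks idx 2 -> match: F0=0 F1=0 F2=0 F3=2; commitIndex=0
Op 4: F2 acks idx 1 -> match: F0=0 F1=0 F2=1 F3=2; commitIndex=1
Op 5: F3 acks idx 3 -> match: F0=0 F1=0 F2=1 F3=3; commitIndex=1
Op 6: F3 acks idx 2 -> match: F0=0 F1=0 F2=1 F3=3; commitIndex=1
Op 7: append 3 -> log_len=6
Op 8: F0 acks idx 4 -> match: F0=4 F1=0 F2=1 F3=3; commitIndex=3
Op 9: append 2 -> log_len=8
Op 10: F2 acks idx 7 -> match: F0=4 F1=0 F2=7 F3=3; commitIndex=4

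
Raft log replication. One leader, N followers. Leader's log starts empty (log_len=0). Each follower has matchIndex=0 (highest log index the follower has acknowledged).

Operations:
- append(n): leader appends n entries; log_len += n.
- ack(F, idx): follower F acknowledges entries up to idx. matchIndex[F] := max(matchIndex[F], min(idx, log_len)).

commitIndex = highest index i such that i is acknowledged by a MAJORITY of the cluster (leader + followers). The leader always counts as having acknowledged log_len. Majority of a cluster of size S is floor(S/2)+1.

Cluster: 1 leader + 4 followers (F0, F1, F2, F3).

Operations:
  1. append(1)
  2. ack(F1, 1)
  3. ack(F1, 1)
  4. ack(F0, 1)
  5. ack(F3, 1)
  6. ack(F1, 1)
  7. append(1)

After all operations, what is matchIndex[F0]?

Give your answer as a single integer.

Answer: 1

Derivation:
Op 1: append 1 -> log_len=1
Op 2: F1 acks idx 1 -> match: F0=0 F1=1 F2=0 F3=0; commitIndex=0
Op 3: F1 acks idx 1 -> match: F0=0 F1=1 F2=0 F3=0; commitIndex=0
Op 4: F0 acks idx 1 -> match: F0=1 F1=1 F2=0 F3=0; commitIndex=1
Op 5: F3 acks idx 1 -> match: F0=1 F1=1 F2=0 F3=1; commitIndex=1
Op 6: F1 acks idx 1 -> match: F0=1 F1=1 F2=0 F3=1; commitIndex=1
Op 7: append 1 -> log_len=2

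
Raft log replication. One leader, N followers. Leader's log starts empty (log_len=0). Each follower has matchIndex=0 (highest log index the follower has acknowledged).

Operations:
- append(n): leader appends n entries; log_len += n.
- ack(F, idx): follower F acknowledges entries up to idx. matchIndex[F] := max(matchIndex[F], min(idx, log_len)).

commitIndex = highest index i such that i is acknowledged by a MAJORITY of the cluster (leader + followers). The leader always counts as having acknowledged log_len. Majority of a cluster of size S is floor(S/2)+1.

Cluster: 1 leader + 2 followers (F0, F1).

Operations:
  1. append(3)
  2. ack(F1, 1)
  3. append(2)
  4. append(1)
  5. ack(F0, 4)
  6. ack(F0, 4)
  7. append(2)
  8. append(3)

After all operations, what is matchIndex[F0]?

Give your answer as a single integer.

Answer: 4

Derivation:
Op 1: append 3 -> log_len=3
Op 2: F1 acks idx 1 -> match: F0=0 F1=1; commitIndex=1
Op 3: append 2 -> log_len=5
Op 4: append 1 -> log_len=6
Op 5: F0 acks idx 4 -> match: F0=4 F1=1; commitIndex=4
Op 6: F0 acks idx 4 -> match: F0=4 F1=1; commitIndex=4
Op 7: append 2 -> log_len=8
Op 8: append 3 -> log_len=11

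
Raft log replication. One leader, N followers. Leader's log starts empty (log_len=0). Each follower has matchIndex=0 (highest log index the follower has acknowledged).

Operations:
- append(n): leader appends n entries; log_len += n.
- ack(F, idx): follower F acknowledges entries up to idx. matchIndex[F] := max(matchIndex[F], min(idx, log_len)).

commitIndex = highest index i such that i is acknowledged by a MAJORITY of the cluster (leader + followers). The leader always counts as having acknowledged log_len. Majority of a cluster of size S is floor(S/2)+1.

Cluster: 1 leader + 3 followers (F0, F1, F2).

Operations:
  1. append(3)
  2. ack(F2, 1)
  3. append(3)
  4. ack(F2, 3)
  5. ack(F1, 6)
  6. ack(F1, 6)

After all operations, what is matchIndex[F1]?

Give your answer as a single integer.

Answer: 6

Derivation:
Op 1: append 3 -> log_len=3
Op 2: F2 acks idx 1 -> match: F0=0 F1=0 F2=1; commitIndex=0
Op 3: append 3 -> log_len=6
Op 4: F2 acks idx 3 -> match: F0=0 F1=0 F2=3; commitIndex=0
Op 5: F1 acks idx 6 -> match: F0=0 F1=6 F2=3; commitIndex=3
Op 6: F1 acks idx 6 -> match: F0=0 F1=6 F2=3; commitIndex=3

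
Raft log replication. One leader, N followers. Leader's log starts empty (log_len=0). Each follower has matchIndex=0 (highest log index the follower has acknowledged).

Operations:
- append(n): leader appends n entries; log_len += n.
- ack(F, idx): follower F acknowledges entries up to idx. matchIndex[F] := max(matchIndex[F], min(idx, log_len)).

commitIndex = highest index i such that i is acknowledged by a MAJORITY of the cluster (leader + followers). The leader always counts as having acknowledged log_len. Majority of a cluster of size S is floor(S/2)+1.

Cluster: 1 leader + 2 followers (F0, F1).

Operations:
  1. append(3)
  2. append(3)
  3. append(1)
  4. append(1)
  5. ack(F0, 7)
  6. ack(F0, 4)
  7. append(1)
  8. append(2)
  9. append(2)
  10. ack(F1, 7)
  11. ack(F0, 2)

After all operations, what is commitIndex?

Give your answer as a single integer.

Answer: 7

Derivation:
Op 1: append 3 -> log_len=3
Op 2: append 3 -> log_len=6
Op 3: append 1 -> log_len=7
Op 4: append 1 -> log_len=8
Op 5: F0 acks idx 7 -> match: F0=7 F1=0; commitIndex=7
Op 6: F0 acks idx 4 -> match: F0=7 F1=0; commitIndex=7
Op 7: append 1 -> log_len=9
Op 8: append 2 -> log_len=11
Op 9: append 2 -> log_len=13
Op 10: F1 acks idx 7 -> match: F0=7 F1=7; commitIndex=7
Op 11: F0 acks idx 2 -> match: F0=7 F1=7; commitIndex=7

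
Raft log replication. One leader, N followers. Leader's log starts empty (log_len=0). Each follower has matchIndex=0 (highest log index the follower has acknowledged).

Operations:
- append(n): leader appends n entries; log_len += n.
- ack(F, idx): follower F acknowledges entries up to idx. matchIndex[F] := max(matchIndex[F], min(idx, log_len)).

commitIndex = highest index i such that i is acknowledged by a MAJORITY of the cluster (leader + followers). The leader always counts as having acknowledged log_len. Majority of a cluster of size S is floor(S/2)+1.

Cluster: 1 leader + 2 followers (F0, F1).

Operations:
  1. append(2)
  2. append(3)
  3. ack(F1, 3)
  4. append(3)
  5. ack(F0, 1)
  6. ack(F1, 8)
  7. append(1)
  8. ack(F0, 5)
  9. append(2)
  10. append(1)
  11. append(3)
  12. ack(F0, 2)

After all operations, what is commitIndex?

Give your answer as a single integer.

Op 1: append 2 -> log_len=2
Op 2: append 3 -> log_len=5
Op 3: F1 acks idx 3 -> match: F0=0 F1=3; commitIndex=3
Op 4: append 3 -> log_len=8
Op 5: F0 acks idx 1 -> match: F0=1 F1=3; commitIndex=3
Op 6: F1 acks idx 8 -> match: F0=1 F1=8; commitIndex=8
Op 7: append 1 -> log_len=9
Op 8: F0 acks idx 5 -> match: F0=5 F1=8; commitIndex=8
Op 9: append 2 -> log_len=11
Op 10: append 1 -> log_len=12
Op 11: append 3 -> log_len=15
Op 12: F0 acks idx 2 -> match: F0=5 F1=8; commitIndex=8

Answer: 8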